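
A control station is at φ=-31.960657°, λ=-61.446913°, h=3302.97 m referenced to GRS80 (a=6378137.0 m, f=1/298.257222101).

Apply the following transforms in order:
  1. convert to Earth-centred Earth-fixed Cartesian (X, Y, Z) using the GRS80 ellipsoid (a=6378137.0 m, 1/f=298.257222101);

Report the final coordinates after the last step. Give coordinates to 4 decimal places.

start: φ=-31.960657°, λ=-61.446913°, h=3302.970 m
→ ECEF (a=6378137.000, f=1/298.257222101): X=2590216.4565, Y=-4760062.3580, Z=-3358479.3243

X=2590216.4565 m, Y=-4760062.3580 m, Z=-3358479.3243 m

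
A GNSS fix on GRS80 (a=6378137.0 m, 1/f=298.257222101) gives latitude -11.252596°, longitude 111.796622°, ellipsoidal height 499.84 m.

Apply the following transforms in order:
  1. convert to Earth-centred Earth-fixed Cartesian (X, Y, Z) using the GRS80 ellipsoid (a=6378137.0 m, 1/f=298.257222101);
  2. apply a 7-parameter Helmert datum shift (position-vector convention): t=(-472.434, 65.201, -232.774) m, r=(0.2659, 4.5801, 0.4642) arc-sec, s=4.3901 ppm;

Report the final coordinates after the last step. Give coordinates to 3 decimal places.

start: φ=-11.252596°, λ=111.796622°, h=499.840 m
→ ECEF (a=6378137.000, f=1/298.257222101): X=-2323237.0278, Y=5809500.2599, Z=-1236519.5641
→ Helmert 7p (PV): X=-2323760.1924, Y=5809587.3307, Z=-1236698.6898

X=-2323760.192 m, Y=5809587.331 m, Z=-1236698.690 m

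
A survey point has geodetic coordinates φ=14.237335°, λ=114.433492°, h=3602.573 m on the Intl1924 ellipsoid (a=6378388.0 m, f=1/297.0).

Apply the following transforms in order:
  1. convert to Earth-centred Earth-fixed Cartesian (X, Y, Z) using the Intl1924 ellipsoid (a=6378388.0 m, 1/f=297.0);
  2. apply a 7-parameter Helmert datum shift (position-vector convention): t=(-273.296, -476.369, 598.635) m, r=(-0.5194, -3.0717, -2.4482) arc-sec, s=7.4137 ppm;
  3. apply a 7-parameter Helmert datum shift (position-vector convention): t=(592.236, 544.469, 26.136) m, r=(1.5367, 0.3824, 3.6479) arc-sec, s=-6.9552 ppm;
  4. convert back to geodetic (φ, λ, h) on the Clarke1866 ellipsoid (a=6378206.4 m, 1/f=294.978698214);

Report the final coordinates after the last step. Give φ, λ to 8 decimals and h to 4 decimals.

start: φ=14.237335°, λ=114.433492°, h=3602.573 m
→ ECEF (a=6378388.000, f=1/297.0): X=-2559264.1282, Y=5633111.4863, Z=1559351.7238
→ Helmert 7p (PV): X=-2559512.7588, Y=5632711.1828, Z=1559909.6215
→ Helmert 7p (PV): X=-2558999.4457, Y=5633159.5877, Z=1559971.6172
→ geod (Bowring, a=6378206.400): φ=14.24353780°, λ=114.43107619°, h=3881.8361 m

φ=14.24353780°, λ=114.43107619°, h=3881.8361 m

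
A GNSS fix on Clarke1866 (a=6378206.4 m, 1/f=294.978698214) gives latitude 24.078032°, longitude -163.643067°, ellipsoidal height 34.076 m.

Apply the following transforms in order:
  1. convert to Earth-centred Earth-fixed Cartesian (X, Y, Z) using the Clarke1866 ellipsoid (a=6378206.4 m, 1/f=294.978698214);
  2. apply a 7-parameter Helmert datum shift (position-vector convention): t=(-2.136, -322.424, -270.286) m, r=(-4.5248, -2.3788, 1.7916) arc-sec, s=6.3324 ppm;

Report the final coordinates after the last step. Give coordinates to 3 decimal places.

start: φ=24.078032°, λ=-163.643067°, h=34.076 m
→ ECEF (a=6378206.400, f=1/294.978698214): X=-5590732.6480, Y=-1640876.7592, Z=2586041.2055
→ Helmert 7p (PV): X=-5590785.7585, Y=-1641201.4049, Z=2585758.8143

X=-5590785.758 m, Y=-1641201.405 m, Z=2585758.814 m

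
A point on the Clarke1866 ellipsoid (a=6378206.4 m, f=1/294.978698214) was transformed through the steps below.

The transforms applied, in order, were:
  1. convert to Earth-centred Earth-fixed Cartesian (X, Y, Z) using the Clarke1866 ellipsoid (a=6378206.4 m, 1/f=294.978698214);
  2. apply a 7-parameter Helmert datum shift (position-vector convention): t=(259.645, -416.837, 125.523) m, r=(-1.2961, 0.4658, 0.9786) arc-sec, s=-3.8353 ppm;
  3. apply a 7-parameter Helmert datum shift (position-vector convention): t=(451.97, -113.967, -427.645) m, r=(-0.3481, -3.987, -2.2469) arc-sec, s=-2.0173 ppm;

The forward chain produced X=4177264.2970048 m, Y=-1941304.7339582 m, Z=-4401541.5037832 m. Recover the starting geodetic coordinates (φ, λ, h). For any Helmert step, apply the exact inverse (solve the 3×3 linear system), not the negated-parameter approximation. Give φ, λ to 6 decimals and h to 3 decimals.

φ=-43.896524°, λ=-24.923148°, h=2510.020 m

start: X=4177264.2970, Y=-1941304.7340, Z=-4401541.5038 m
→ Helmert⁻¹: X=4176756.8251, Y=-1941141.7567, Z=-4401206.7478
→ Helmert⁻¹: X=4176513.9301, Y=-1940724.5214, Z=-4401351.9145
→ geod (Bowring, a=6378206.400): φ=-43.89652400°, λ=-24.92314800°, h=2510.0200 m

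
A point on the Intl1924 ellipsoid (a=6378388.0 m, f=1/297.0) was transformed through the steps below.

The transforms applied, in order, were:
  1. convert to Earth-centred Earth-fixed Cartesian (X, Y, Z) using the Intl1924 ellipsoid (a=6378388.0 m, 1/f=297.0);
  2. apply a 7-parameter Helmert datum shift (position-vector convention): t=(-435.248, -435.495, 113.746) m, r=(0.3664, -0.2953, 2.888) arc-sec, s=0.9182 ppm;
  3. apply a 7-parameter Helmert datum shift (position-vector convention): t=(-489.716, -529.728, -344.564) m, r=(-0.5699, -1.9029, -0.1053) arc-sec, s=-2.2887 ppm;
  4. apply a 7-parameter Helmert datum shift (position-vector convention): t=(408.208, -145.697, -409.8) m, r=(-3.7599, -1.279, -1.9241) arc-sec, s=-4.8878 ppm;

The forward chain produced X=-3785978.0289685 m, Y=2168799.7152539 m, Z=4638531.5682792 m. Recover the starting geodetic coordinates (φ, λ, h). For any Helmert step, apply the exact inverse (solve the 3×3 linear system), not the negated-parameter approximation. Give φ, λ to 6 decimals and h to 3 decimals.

start: X=-3785978.0290, Y=2168799.7153, Z=4638531.5683 m
→ Helmert⁻¹: X=-3786396.2102, Y=2168836.1305, Z=4639027.0558
→ Helmert⁻¹: X=-3785873.4654, Y=2169356.0723, Z=4639423.1585
→ Helmert⁻¹: X=-3785397.7187, Y=2169850.8170, Z=4639306.7176
→ geod (Bowring, a=6378388.000): φ=46.94951200°, λ=150.17797200°, h=1759.9070 m

φ=46.949512°, λ=150.177972°, h=1759.907 m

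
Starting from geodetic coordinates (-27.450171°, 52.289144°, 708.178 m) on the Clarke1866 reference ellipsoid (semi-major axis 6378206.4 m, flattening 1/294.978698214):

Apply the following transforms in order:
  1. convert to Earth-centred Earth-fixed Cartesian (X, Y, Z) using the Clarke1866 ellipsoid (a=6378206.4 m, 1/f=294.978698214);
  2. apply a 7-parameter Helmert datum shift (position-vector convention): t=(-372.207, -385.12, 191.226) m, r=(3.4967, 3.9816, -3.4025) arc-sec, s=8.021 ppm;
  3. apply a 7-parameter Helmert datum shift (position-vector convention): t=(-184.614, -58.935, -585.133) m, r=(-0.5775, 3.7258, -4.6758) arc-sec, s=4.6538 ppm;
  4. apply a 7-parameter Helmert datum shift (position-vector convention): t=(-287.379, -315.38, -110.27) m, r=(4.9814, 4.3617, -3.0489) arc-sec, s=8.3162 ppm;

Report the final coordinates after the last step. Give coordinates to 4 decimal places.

X=3464327.2709 m, Y=4480726.9054 m, Z=-2923330.8818 m

start: φ=-27.450171°, λ=52.289144°, h=708.178 m
→ ECEF (a=6378206.400, f=1/294.978698214): X=3465028.0226, Y=4481467.2244, Z=-2922734.2617
→ Helmert 7p (PV): X=3464701.1156, Y=4481110.4394, Z=-2922557.3935
→ Helmert 7p (PV): X=3464581.4170, Y=4480985.6346, Z=-2923231.2576
→ Helmert 7p (PV): X=3464327.2709, Y=4480726.9054, Z=-2923330.8818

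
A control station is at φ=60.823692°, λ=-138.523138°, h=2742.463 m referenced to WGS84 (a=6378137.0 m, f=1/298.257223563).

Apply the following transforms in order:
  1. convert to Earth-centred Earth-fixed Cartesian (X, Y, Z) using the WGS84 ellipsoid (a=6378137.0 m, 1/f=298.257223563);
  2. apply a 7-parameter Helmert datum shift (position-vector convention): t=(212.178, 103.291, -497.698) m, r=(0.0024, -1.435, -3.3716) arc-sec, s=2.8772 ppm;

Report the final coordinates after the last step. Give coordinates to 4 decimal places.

X=-2336420.6190 m, Y=-2065391.0672 m, Z=5547688.3132 m

start: φ=60.823692°, λ=-138.523138°, h=2742.463 m
→ ECEF (a=6378137.000, f=1/298.257223563): X=-2336553.7119, Y=-2065526.5441, Z=5548186.3276
→ Helmert 7p (PV): X=-2336420.6190, Y=-2065391.0672, Z=5547688.3132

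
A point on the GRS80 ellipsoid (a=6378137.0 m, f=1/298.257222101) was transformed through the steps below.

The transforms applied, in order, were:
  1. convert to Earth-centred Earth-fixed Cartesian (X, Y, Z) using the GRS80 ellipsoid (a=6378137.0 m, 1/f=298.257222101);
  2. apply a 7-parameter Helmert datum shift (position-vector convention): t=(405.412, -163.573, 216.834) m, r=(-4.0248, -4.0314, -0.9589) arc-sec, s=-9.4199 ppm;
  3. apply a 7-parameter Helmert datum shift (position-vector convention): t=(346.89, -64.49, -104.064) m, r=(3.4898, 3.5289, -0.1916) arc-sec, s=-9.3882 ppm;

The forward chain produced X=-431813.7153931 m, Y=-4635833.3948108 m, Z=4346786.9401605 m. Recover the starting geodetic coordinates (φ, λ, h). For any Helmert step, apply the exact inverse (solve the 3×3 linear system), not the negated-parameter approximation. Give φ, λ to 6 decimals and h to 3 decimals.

φ=43.225540°, λ=-95.330588°, h=1389.791 m

start: X=-431813.7154, Y=-4635833.3948, Z=4346786.9402 m
→ Helmert⁻¹: X=-432234.7276, Y=-4635739.2812, Z=4347002.8513
→ Helmert⁻¹: X=-432537.7080, Y=-4635706.2032, Z=4346744.9623
→ geod (Bowring, a=6378137.000): φ=43.22554000°, λ=-95.33058800°, h=1389.7910 m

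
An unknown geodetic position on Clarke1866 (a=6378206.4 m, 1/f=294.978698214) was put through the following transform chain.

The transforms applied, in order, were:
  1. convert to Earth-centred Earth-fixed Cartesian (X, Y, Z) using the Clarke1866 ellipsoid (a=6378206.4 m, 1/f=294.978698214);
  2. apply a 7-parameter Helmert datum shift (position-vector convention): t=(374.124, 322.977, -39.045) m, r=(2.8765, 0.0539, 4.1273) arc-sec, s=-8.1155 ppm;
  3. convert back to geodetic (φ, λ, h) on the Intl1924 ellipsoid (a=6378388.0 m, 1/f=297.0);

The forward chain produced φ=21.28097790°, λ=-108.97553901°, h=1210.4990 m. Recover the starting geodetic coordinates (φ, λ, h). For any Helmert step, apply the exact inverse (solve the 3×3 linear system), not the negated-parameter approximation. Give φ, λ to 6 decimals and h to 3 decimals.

start: φ=21.280978°, λ=-108.975539°, h=1210.499 m
→ ECEF (a=6378388.000, f=1/297.0): X=-1933824.0502, Y=-5624031.5634, Z=2300879.4757
→ Helmert⁻¹: X=-1934327.0138, Y=-5624329.3907, Z=2301015.1236
→ geod (Bowring, a=6378206.400): φ=21.28155300°, λ=-108.97918800°, h=1875.4220 m

φ=21.281553°, λ=-108.979188°, h=1875.422 m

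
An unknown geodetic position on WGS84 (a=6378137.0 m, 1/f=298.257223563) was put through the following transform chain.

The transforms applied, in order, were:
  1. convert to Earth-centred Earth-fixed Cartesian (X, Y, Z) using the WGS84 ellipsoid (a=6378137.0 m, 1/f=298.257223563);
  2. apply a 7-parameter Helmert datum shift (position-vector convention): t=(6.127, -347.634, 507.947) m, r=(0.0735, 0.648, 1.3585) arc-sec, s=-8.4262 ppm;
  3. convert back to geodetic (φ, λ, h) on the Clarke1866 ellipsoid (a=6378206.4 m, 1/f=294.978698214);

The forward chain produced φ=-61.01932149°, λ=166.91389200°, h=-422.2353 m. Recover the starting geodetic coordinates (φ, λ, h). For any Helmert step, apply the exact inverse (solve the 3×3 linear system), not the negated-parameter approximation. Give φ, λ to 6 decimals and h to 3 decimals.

φ=-61.019230°, λ=166.907241°, h=4.289 m

start: φ=-61.019321°, λ=166.913892°, h=-422.235 m
→ ECEF (a=6378206.400, f=1/294.978698214): X=-3017708.0027, Y=701471.3945, Z=-5555820.3912
→ Helmert⁻¹: X=-3017717.4794, Y=701842.8375, Z=-5556384.8879
→ geod (Bowring, a=6378137.000): φ=-61.01923000°, λ=166.90724100°, h=4.2890 m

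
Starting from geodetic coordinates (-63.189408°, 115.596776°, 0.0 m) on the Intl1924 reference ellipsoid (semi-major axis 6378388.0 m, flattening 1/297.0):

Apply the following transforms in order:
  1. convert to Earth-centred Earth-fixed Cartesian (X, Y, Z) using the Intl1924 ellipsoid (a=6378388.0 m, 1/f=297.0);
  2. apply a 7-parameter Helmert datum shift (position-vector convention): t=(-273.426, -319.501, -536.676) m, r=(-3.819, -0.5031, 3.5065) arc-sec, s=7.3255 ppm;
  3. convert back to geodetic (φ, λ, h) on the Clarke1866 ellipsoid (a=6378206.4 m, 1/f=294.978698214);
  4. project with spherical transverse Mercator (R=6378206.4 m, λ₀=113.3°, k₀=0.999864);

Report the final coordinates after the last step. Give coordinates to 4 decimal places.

E=115730.6003 m, N=-7036035.5114 m

start: φ=-63.189408°, λ=115.596776°, h=0.000 m
→ ECEF (a=6378388.000, f=1/297.0): X=-1246273.3961, Y=2601548.8975, Z=-5669657.5286
→ Helmert 7p (PV): X=-1246586.3494, Y=2601122.2927, Z=-5670286.9456
→ geod (Bowring, a=6378206.400): φ=-63.19501247°, λ=115.60604348°, h=747.5074 m
→ tm (R=6378206.4, λ₀=113.3°): E=115730.6003, N=-7036035.5114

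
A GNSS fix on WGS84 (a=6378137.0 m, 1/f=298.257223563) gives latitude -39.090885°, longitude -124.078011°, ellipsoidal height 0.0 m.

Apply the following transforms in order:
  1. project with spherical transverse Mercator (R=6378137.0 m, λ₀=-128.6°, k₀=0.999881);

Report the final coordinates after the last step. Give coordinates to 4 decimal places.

E=390737.2917 m, N=-4360793.3264 m

start: φ=-39.090885°, λ=-124.078011°, h=0.000 m
→ tm (R=6378137.0, λ₀=-128.6°): E=390737.2917, N=-4360793.3264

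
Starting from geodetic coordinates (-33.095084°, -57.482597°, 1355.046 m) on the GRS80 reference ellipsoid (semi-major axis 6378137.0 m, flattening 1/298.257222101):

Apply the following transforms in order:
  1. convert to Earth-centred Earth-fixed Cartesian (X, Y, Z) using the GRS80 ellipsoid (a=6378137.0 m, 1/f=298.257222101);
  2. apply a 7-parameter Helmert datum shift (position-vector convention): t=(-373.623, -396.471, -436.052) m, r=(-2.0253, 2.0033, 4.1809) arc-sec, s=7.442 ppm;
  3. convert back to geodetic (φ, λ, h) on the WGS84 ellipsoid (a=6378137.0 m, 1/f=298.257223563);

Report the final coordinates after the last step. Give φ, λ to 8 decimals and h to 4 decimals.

φ=-33.09754287°, λ=-57.48759167°, h=1752.3539 m

start: φ=-33.095084°, λ=-57.482597°, h=1355.046 m
→ ECEF (a=6378137.000, f=1/298.257222101): X=2875847.6384, Y=-4511152.2430, Z=-3463537.8166
→ Helmert 7p (PV): X=2875553.2182, Y=-4511558.0019, Z=-3463983.2805
→ geod (Bowring, a=6378137.000): φ=-33.09754287°, λ=-57.48759167°, h=1752.3539 m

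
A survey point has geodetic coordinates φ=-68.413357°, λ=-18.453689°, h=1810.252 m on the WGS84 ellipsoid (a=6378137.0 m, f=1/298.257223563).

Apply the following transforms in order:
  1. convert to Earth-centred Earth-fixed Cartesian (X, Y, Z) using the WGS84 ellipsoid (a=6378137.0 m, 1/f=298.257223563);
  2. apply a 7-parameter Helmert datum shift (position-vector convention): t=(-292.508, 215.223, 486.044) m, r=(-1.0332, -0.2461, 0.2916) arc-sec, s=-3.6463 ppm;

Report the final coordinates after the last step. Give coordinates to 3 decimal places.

start: φ=-68.413357°, λ=-18.453689°, h=1810.252 m
→ ECEF (a=6378137.000, f=1/298.257223563): X=2233007.3321, Y=-745147.3849, Z=-5909893.2644
→ Helmert 7p (PV): X=2232714.7866, Y=-744955.8911, Z=-5909379.2744

X=2232714.787 m, Y=-744955.891 m, Z=-5909379.274 m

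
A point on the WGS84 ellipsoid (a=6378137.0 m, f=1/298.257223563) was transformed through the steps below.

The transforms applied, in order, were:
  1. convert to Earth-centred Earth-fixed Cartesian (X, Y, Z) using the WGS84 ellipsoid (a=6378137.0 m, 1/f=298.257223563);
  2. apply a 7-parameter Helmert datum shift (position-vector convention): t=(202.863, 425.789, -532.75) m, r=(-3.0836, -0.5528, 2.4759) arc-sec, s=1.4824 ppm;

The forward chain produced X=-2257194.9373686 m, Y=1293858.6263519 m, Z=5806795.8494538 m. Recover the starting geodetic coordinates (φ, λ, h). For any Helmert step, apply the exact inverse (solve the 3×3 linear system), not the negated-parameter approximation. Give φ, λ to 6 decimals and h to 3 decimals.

φ=66.011287°, λ=150.189164°, h=3158.864 m

start: X=-2257194.9374, Y=1293858.6264, Z=5806795.8495 m
→ Helmert⁻¹: X=-2257363.3650, Y=1293371.1981, Z=5807345.3761
→ geod (Bowring, a=6378137.000): φ=66.01128700°, λ=150.18916400°, h=3158.8640 m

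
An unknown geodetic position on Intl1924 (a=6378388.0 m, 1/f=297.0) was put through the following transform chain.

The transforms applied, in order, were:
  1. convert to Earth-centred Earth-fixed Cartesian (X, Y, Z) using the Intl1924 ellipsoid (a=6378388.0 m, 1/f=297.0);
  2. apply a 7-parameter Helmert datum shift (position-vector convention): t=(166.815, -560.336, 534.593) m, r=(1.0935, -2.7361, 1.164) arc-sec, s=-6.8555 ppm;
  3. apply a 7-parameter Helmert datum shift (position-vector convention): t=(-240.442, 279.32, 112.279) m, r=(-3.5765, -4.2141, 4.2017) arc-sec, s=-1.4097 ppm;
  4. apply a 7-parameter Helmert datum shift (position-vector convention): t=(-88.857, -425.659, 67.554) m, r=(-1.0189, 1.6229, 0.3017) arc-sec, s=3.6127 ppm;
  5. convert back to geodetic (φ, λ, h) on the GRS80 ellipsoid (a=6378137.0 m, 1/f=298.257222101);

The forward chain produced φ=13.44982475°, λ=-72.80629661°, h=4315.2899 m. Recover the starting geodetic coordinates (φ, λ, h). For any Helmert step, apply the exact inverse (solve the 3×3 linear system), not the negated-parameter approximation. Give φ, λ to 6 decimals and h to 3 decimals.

φ=13.443862°, λ=-72.804243°, h=3322.672 m

start: φ=13.449825°, λ=-72.806297°, h=4315.290 m
→ ECEF (a=6378137.000, f=1/298.257222101): X=1835260.6927, Y=-5931076.6966, Z=1474854.1965
→ Helmert⁻¹: X=1835322.6410, Y=-5930639.5815, Z=1474766.4589
→ Helmert⁻¹: X=1835474.9790, Y=-5930990.2189, Z=1474515.9195
→ Helmert⁻¹: X=1835306.8316, Y=-5930473.0820, Z=1473998.5261
→ geod (Bowring, a=6378388.000): φ=13.44386200°, λ=-72.80424300°, h=3322.6720 m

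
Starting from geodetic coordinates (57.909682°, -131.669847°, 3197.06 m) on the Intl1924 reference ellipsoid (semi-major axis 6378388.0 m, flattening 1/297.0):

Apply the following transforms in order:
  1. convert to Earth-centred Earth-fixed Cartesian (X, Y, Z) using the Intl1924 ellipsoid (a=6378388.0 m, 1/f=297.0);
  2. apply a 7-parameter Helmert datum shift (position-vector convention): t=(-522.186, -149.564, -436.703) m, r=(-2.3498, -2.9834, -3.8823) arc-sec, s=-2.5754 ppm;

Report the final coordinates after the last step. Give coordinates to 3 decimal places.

start: φ=57.909682°, λ=-131.669847°, h=3197.060 m
→ ECEF (a=6378388.000, f=1/297.0): X=-2259420.9414, Y=-2538607.0189, Z=5383222.3373
→ Helmert 7p (PV): X=-2260062.9521, Y=-2538646.1921, Z=5382768.0105

X=-2260062.952 m, Y=-2538646.192 m, Z=5382768.010 m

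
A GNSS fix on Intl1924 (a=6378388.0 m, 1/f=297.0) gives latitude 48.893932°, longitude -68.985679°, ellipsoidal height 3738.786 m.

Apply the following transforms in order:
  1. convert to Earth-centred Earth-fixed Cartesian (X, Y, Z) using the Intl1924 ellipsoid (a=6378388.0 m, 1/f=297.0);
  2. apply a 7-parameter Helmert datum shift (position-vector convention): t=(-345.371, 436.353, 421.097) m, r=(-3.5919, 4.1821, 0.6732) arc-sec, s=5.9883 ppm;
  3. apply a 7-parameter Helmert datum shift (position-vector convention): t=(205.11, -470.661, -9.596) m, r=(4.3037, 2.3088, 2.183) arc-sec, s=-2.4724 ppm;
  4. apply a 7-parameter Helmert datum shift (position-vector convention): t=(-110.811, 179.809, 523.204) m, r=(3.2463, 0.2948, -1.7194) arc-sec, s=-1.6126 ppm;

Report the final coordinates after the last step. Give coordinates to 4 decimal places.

X=1507486.1455 m, Y=-3924329.1541 m, Z=4786538.4735 m

start: φ=48.893932°, λ=-68.985679°, h=3738.786 m
→ ECEF (a=6378388.000, f=1/297.0): X=1507555.2777, Y=-3924383.6401, Z=4785719.5511
→ Helmert 7p (PV): X=1507328.7756, Y=-3923882.5280, Z=4786207.0796
→ Helmert 7p (PV): X=1507625.2608, Y=-3924427.3985, Z=4786086.9069
→ Helmert 7p (PV): X=1507486.1455, Y=-3924329.1541, Z=4786538.4735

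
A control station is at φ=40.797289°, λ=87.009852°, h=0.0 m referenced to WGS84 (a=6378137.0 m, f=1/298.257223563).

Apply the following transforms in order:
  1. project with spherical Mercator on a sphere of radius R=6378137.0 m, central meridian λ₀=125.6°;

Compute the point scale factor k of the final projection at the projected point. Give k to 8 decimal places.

start: φ=40.797289°, λ=87.009852°, h=0.000 m
→ into merc (λ₀=125.6°): φ=40.79728900°, λ−λ₀=-38.59014800°
scale k = 1.32095864

1.32095864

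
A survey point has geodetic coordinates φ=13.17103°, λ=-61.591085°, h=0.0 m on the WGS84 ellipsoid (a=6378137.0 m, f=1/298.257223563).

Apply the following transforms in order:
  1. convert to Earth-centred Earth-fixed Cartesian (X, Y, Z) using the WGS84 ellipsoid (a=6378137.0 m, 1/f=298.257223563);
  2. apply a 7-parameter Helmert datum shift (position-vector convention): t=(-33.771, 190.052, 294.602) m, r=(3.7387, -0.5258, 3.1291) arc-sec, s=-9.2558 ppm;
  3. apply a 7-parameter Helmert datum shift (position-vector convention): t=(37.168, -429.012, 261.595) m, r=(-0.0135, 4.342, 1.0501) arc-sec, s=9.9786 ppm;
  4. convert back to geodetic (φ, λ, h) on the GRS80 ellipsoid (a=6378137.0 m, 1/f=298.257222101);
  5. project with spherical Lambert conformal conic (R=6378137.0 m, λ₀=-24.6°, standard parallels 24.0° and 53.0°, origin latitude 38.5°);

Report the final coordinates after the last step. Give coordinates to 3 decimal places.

start: φ=13.171030°, λ=-61.591085°, h=0.000 m
→ ECEF (a=6378137.000, f=1/298.257223563): X=2955158.8812, Y=-5463420.0023, Z=1443835.1351
→ Helmert 7p (PV): X=2955176.9583, Y=-5463160.7221, Z=1444024.8787
→ Helmert 7p (PV): X=2955301.8261, Y=-5463629.1092, Z=1444239.0317
→ geod (Bowring, a=6378137.000): φ=13.17406573°, λ=-61.59084291°, h=337.3457 m
→ lcc (R=6378137.0, λ₀=-24.6°): E=-4149230.7262, N=-1965511.0218

E=-4149230.726 m, N=-1965511.022 m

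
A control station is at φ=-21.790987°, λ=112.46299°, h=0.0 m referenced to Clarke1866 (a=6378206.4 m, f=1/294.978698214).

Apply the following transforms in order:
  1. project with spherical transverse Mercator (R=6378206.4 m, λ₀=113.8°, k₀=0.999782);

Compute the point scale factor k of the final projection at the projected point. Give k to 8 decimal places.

1.00001674

start: φ=-21.790987°, λ=112.462990°, h=0.000 m
→ into tm (λ₀=113.8°): φ=-21.79098700°, λ−λ₀=-1.33701000°
scale k = 1.00001674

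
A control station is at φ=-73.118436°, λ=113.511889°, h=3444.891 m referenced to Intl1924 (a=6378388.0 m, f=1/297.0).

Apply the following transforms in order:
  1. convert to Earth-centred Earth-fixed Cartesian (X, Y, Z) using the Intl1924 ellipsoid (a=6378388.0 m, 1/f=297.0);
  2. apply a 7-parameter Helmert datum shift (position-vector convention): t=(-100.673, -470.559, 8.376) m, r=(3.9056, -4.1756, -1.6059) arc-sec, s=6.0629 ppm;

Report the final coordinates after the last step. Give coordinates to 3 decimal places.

start: φ=-73.118436°, λ=113.511889°, h=3444.891 m
→ ECEF (a=6378388.000, f=1/297.0): X=-741618.4336, Y=1704638.2483, Z=-6084535.2550
→ Helmert 7p (PV): X=-741587.1558, Y=1704299.0090, Z=-6084546.5049

X=-741587.156 m, Y=1704299.009 m, Z=-6084546.505 m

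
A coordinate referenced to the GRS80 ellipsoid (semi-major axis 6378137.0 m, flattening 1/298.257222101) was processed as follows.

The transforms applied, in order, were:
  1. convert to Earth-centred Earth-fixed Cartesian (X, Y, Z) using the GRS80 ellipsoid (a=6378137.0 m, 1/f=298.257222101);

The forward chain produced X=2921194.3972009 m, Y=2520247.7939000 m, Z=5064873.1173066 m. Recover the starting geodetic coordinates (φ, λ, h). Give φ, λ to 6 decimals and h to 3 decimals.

start: X=2921194.3972, Y=2520247.7939, Z=5064873.1173 m
→ geod (Bowring, a=6378137.000): φ=52.88733600°, λ=40.78584000°, h=2363.6730 m

φ=52.887336°, λ=40.785840°, h=2363.673 m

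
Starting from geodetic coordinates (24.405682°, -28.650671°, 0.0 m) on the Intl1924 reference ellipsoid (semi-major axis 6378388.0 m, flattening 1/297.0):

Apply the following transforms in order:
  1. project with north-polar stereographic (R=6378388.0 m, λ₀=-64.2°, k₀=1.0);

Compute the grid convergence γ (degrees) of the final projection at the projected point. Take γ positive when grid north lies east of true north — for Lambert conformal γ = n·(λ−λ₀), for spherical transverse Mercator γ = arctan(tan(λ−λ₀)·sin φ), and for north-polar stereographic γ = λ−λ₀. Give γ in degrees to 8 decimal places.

35.54932900

start: φ=24.405682°, λ=-28.650671°, h=0.000 m
→ into stereo (λ₀=-64.2°): φ=24.40568200°, λ−λ₀=35.54932900°
convergence γ = 35.54932900°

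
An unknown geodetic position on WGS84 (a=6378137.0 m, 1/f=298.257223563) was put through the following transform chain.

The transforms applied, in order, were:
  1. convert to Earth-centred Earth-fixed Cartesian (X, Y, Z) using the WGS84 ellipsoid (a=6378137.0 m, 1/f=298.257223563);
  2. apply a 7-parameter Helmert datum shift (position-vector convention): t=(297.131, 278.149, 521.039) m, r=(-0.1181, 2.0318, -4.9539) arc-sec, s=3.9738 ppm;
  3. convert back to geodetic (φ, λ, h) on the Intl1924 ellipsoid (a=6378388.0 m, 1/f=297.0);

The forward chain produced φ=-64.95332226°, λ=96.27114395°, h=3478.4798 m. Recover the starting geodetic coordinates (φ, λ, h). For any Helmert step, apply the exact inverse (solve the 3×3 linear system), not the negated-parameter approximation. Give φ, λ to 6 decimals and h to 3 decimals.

φ=-64.956681°, λ=96.278209°, h=3998.000 m

start: φ=-64.953322°, λ=96.271144°, h=3478.480 m
→ ECEF (a=6378388.000, f=1/297.0): X=-295945.2778, Y=2693073.2407, Z=-5758789.6640
→ Helmert⁻¹: X=-296249.1730, Y=2692780.5736, Z=-5759289.1931
→ geod (Bowring, a=6378137.000): φ=-64.95668100°, λ=96.27820900°, h=3998.0000 m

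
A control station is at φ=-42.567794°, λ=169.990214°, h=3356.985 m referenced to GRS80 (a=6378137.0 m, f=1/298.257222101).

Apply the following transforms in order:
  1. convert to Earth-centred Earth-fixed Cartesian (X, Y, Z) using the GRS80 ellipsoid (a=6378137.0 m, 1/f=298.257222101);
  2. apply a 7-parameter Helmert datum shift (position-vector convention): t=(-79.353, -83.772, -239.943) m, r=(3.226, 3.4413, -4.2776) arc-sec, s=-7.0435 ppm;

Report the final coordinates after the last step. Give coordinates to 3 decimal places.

start: φ=-42.567794°, λ=169.990214°, h=3356.985 m
→ ECEF (a=6378137.000, f=1/298.257222101): X=-4635387.6251, Y=818160.2589, Z=-4294534.8842
→ Helmert 7p (PV): X=-4635489.0106, Y=818234.0204, Z=-4294654.4469

X=-4635489.011 m, Y=818234.020 m, Z=-4294654.447 m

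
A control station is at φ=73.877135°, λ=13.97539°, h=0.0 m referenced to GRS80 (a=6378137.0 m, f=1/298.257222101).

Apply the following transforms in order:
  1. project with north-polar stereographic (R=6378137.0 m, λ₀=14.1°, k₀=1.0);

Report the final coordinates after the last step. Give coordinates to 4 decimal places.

E=-3929.3656 m, N=-1806722.6490 m

start: φ=73.877135°, λ=13.975390°, h=0.000 m
→ stereo (R=6378137.0, λ₀=14.1°): E=-3929.3656, N=-1806722.6490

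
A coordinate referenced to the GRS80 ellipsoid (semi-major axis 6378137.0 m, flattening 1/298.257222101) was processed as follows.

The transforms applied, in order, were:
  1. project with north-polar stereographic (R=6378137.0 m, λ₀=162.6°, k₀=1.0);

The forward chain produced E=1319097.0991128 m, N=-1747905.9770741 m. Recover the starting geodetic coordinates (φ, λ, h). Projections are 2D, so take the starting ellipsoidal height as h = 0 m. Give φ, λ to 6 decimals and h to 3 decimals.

start: E=1319097.0991, N=-1747905.9771 m
→ stereo⁻¹: φ=70.51863800°, λ=-160.35913800°

φ=70.518638°, λ=-160.359138°, h=0.000 m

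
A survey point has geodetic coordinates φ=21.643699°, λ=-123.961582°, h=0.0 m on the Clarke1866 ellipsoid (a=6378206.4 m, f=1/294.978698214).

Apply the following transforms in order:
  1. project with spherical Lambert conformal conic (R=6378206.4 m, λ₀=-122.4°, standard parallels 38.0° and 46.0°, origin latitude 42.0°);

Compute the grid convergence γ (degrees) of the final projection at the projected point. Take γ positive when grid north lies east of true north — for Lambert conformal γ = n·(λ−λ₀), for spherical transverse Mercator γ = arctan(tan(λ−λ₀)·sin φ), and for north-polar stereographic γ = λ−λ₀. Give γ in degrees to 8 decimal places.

start: φ=21.643699°, λ=-123.961582°, h=0.000 m
→ into lcc (λ₀=-122.4°): φ=21.64369900°, λ−λ₀=-1.56158200°
convergence γ = -1.04575359°

-1.04575359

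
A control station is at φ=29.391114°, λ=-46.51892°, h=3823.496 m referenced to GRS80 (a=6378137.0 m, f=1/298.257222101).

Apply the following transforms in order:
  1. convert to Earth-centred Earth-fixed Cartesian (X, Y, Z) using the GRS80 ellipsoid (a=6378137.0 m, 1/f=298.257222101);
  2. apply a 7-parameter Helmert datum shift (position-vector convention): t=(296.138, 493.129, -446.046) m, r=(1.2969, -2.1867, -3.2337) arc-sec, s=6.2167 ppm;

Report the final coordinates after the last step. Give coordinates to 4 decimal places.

start: φ=29.391114°, λ=-46.518920°, h=3823.496 m
→ ECEF (a=6378137.000, f=1/298.257222101): X=3829376.1879, Y=-4037990.1627, Z=3113620.9879
→ Helmert 7p (PV): X=3829599.8173, Y=-4037601.7489, Z=3113209.5062

X=3829599.8173 m, Y=-4037601.7489 m, Z=3113209.5062 m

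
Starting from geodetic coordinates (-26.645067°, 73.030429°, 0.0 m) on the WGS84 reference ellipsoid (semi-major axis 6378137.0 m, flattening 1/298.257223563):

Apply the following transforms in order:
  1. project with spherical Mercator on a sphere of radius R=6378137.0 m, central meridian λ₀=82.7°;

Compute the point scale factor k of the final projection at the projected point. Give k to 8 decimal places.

start: φ=-26.645067°, λ=73.030429°, h=0.000 m
→ into merc (λ₀=82.7°): φ=-26.64506700°, λ−λ₀=-9.66957100°
scale k = 1.11881632

1.11881632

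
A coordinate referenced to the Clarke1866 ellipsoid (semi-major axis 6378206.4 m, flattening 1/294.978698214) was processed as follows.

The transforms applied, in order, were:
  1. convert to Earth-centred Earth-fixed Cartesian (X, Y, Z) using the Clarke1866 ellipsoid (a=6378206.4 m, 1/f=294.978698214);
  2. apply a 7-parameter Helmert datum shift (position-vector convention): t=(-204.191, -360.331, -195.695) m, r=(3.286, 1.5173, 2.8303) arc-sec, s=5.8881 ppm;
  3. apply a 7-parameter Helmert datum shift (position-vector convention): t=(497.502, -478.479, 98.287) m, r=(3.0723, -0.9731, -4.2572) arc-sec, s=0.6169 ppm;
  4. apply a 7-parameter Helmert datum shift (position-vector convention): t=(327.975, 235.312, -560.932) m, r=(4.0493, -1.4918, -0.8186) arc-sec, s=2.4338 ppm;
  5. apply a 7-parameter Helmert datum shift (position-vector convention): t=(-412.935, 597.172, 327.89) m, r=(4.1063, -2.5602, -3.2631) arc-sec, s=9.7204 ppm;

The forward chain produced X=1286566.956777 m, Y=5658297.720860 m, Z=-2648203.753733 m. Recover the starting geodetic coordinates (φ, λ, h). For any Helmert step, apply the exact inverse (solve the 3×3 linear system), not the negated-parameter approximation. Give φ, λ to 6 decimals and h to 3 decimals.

start: X=1286566.9568, Y=5658297.7209, Z=-2648203.7537 m
→ Helmert⁻¹: X=1286845.0034, Y=5657613.1834, Z=-2648634.5030
→ Helmert⁻¹: X=1286472.2923, Y=5657317.2200, Z=-2648187.4924
→ Helmert⁻¹: X=1285844.7290, Y=5657779.3005, Z=-2648374.4842
→ Helmert⁻¹: X=1286138.4662, Y=5658046.4789, Z=-2648243.8738
→ geod (Bowring, a=6378206.400): φ=-24.67948100°, λ=77.19362700°, h=3690.1310 m

φ=-24.679481°, λ=77.193627°, h=3690.131 m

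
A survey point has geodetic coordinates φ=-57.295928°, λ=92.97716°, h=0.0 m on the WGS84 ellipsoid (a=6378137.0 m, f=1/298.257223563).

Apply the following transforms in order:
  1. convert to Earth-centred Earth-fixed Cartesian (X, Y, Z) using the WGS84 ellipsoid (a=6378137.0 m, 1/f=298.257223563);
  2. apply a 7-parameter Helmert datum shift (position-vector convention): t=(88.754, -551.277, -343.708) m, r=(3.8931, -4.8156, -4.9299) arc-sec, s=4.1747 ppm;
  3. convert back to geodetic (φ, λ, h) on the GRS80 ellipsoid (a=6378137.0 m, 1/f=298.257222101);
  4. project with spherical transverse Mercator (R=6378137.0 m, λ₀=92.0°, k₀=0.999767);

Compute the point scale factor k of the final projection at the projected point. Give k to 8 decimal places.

0.99980904

start: φ=-57.295928°, λ=92.977160°, h=0.000 m
→ ECEF (a=6378137.000, f=1/298.257223563): X=-179409.2206, Y=3449642.6559, Z=-5343777.3805
→ Helmert 7p (PV): X=-179114.0059, Y=3449210.9285, Z=-5344082.4760
→ geod (Bowring, a=6378137.000): φ=-57.30078168°, λ=92.97264129°, h=15.5264 m
→ into tm (λ₀=92.0°): φ=-57.30078168°, λ−λ₀=0.97264129°
scale k = 0.99980904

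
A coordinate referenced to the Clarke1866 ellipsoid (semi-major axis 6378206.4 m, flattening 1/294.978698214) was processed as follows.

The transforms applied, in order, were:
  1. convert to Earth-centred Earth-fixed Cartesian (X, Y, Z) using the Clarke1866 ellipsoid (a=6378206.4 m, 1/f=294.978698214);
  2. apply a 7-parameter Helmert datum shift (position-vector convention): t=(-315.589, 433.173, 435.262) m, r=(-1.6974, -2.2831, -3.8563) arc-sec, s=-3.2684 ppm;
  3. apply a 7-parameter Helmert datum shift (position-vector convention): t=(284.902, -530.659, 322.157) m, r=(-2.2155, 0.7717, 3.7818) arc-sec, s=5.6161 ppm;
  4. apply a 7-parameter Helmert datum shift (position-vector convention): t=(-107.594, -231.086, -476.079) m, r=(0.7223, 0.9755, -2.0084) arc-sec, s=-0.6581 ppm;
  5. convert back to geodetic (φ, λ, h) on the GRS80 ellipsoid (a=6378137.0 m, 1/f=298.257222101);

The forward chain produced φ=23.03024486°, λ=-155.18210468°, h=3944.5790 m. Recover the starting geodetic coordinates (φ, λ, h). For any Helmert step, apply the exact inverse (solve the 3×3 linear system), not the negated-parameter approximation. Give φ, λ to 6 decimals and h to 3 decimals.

φ=23.030143°, λ=-155.183502°, h=3548.151 m

start: φ=23.030245°, λ=-155.182105°, h=3944.579 m
→ ECEF (a=6378137.000, f=1/298.257222101): X=-5333720.0081, Y=-2466546.5005, Z=2481345.3496
→ Helmert⁻¹: X=-5333603.6466, Y=-2466360.2801, Z=2481806.4741
→ Helmert⁻¹: X=-5333913.0855, Y=-2465744.6303, Z=2481423.9404
→ Helmert⁻¹: X=-5333541.3571, Y=-2466305.9960, Z=2481035.5273
→ geod (Bowring, a=6378206.400): φ=23.03014300°, λ=-155.18350200°, h=3548.1510 m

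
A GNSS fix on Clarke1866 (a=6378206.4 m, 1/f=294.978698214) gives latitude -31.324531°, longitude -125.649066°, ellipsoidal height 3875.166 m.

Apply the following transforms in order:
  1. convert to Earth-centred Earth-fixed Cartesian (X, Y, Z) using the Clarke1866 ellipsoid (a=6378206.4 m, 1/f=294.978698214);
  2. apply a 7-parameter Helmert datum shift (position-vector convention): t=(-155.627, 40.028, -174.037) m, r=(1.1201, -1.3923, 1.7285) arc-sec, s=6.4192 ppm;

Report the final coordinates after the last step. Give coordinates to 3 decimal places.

X=-3180441.695 m, Y=-4434200.726 m, Z=-3298760.916 m

start: φ=-31.324531°, λ=-125.649066°, h=3875.166 m
→ ECEF (a=6378206.400, f=1/294.978698214): X=-3180325.0773, Y=-4434203.5508, Z=-3298520.1579
→ Helmert 7p (PV): X=-3180441.6952, Y=-4434200.7257, Z=-3298760.9159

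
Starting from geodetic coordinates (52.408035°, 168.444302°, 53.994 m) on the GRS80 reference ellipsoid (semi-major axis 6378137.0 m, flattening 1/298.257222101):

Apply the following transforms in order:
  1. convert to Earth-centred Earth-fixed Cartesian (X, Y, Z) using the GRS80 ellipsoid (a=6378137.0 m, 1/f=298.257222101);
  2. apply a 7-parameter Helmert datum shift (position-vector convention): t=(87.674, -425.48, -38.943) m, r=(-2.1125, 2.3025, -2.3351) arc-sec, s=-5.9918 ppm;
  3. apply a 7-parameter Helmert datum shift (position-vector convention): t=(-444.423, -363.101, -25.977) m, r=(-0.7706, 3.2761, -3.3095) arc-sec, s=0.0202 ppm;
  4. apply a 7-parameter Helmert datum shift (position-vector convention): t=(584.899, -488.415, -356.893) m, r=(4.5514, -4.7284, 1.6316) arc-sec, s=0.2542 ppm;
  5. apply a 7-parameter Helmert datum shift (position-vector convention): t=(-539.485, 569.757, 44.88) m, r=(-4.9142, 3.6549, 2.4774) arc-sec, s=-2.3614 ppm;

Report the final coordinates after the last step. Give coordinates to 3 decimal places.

X=-3820247.848 m, Y=780466.767 m, Z=5030324.674 m

start: φ=52.408035°, λ=168.444302°, h=53.994 m
→ ECEF (a=6378137.000, f=1/298.257222101): X=-3820083.0714, Y=781072.7199, Z=5030671.0988
→ Helmert 7p (PV): X=-3819907.5096, Y=780737.3286, Z=5030636.6563
→ Helmert 7p (PV): X=-3820259.5814, Y=780454.3278, Z=5030668.5356
→ Helmert 7p (PV): X=-3819797.1498, Y=779824.8863, Z=5030242.5674
→ Helmert 7p (PV): X=-3820247.8481, Y=780466.7670, Z=5030324.6745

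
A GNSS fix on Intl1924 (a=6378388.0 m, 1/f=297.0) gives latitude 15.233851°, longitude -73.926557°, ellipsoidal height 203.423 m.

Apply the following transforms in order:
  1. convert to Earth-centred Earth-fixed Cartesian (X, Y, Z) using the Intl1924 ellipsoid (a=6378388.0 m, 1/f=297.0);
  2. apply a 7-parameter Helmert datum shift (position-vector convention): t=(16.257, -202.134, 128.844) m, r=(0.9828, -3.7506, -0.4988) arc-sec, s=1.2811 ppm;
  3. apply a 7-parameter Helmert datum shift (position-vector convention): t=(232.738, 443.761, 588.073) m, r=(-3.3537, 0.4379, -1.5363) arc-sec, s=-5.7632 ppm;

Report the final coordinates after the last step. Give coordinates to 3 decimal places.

start: φ=15.233851°, λ=-73.926557°, h=203.423 m
→ ECEF (a=6378388.000, f=1/297.0): X=1704375.6917, Y=-5915237.1228, Z=1665153.4696
→ Helmert 7p (PV): X=1704349.5494, Y=-5915458.8905, Z=1665287.2536
→ Helmert 7p (PV): X=1704531.9410, Y=-5914966.6557, Z=1665958.2909

X=1704531.941 m, Y=-5914966.656 m, Z=1665958.291 m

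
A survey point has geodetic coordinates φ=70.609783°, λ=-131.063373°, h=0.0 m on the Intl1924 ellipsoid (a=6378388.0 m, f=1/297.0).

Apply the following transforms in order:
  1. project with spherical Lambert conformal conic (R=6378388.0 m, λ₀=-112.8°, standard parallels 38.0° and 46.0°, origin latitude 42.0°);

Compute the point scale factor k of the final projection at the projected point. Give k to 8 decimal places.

1.17571990

start: φ=70.609783°, λ=-131.063373°, h=0.000 m
→ into lcc (λ₀=-112.8°): φ=70.60978300°, λ−λ₀=-18.26337300°
scale k = 1.17571990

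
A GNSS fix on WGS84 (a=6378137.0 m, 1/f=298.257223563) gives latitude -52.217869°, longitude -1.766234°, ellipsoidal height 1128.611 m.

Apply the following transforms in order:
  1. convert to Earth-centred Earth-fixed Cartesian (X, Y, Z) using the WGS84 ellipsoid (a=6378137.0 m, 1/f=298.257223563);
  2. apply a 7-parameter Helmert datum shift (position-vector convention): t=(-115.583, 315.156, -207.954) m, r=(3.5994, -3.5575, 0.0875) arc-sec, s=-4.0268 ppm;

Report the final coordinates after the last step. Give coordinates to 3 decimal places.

X=3914615.025 m, Y=-120309.007 m, Z=-5018706.280 m

start: φ=-52.217869°, λ=-1.766234°, h=1128.611 m
→ ECEF (a=6378137.000, f=1/298.257223563): X=3914659.7642, Y=-120713.8852, Z=-5018583.9452
→ Helmert 7p (PV): X=3914615.0253, Y=-120309.0066, Z=-5018706.2800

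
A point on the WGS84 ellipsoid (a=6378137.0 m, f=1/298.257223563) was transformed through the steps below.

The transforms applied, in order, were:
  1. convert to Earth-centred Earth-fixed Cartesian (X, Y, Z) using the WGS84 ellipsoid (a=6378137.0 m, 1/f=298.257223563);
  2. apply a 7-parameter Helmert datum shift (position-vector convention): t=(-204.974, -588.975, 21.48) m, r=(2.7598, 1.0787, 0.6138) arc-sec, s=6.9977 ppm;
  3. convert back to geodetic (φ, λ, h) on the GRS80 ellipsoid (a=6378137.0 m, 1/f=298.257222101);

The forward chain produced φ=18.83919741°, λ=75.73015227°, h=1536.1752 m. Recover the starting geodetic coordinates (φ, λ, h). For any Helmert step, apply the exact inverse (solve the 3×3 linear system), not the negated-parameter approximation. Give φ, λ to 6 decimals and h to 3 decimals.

φ=18.836530°, λ=75.729637°, h=2072.500 m

start: φ=18.839197°, λ=75.730152°, h=1536.175 m
→ ECEF (a=6378137.000, f=1/298.257222101): X=1488796.9100, Y=5853651.8250, Z=2047007.7249
→ Helmert⁻¹: X=1488998.1807, Y=5854222.7904, Z=2046901.3790
→ geod (Bowring, a=6378137.000): φ=18.83653000°, λ=75.72963700°, h=2072.5000 m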